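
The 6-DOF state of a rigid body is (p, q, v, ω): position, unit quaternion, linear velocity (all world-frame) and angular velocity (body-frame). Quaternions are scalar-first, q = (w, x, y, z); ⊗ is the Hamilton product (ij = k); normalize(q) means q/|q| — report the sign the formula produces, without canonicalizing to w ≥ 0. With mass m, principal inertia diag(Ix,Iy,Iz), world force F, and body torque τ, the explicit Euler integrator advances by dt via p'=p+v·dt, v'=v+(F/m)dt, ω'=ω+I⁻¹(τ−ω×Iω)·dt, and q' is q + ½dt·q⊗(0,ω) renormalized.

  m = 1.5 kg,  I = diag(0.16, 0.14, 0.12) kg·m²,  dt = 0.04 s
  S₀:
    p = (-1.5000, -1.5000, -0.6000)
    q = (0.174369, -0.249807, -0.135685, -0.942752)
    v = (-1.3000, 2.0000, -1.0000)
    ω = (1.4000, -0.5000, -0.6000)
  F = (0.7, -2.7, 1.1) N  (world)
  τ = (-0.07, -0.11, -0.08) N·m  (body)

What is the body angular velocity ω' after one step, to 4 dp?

gyro term ω×Iω = (-0.0060, -0.0336, 0.0140)
angular accel α = (-0.4000, -0.5457, -0.7833)
ω' = ω + α·dt = (1.3840, -0.5218, -0.6313)

ω' = (1.3840, -0.5218, -0.6313)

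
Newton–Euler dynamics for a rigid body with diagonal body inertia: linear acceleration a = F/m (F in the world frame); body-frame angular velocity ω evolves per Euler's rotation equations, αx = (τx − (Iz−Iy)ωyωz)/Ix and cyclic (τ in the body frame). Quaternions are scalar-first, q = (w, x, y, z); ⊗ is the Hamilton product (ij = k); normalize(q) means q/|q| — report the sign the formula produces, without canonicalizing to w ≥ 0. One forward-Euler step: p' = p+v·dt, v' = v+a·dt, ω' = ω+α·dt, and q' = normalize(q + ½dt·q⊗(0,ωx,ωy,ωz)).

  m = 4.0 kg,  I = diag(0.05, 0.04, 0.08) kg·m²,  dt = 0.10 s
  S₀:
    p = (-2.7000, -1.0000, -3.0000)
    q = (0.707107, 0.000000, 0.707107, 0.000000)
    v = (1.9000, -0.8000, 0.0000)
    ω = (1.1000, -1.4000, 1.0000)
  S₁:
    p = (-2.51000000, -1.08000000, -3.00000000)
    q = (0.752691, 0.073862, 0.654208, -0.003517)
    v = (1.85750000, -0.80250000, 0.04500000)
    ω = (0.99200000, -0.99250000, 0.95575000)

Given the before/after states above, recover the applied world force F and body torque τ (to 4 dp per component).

F = (-1.7000, -0.1000, 1.8000)
τ = (-0.1100, 0.1300, -0.0200)

velocity change Δv = (-0.04250000, -0.00250000, 0.04500000)
applied force F = (-1.7000, -0.1000, 1.8000)
Δω = ω₁−ω₀ = (-0.10800000, 0.40750000, -0.04425000)
precession coupling = (-0.0560, -0.0330, 0.0154)
applied torque τ = (-0.1100, 0.1300, -0.0200)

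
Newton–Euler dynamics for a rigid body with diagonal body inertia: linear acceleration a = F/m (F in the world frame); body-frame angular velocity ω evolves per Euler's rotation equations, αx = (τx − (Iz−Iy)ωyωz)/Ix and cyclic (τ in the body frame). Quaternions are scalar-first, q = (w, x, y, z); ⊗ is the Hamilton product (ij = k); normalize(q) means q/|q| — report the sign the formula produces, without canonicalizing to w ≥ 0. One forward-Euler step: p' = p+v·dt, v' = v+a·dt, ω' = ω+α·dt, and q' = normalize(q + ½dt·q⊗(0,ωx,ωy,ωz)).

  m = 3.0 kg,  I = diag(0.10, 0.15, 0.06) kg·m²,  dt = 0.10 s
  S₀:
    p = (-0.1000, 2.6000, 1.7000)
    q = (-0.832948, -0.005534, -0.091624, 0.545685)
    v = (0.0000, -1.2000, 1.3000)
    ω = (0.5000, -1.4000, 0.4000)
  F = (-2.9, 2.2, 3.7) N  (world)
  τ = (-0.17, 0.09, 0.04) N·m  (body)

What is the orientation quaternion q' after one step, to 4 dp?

2q̇ = q⊗(0,ω) = (-0.3437806, 0.3108354, 1.4411833, -0.2796196)
q' = normalize(q + ½dt·q⊗(0,ω)) = (-0.8476, 0.0100, -0.0195, 0.5301)

q' = (-0.8476, 0.0100, -0.0195, 0.5301)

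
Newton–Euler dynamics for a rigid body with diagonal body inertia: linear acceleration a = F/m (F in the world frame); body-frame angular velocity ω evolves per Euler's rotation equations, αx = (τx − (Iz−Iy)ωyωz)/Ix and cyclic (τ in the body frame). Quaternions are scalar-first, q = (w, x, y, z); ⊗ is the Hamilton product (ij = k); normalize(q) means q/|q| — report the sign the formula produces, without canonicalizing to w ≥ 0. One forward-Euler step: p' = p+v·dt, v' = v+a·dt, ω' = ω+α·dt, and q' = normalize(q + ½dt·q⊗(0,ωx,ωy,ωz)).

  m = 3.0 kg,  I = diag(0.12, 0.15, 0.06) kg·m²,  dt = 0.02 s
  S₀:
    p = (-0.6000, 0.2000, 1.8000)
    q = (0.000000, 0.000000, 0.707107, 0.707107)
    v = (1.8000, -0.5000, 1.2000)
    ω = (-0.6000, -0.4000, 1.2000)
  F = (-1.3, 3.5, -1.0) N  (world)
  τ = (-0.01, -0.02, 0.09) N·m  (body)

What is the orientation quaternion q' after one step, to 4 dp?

2q̇ = q⊗(0,ω) = (-0.5656856, 1.1313712, -0.4242642, 0.4242642)
updated quaternion q' = (-0.0057, 0.0113, 0.7028, 0.7113)

q' = (-0.0057, 0.0113, 0.7028, 0.7113)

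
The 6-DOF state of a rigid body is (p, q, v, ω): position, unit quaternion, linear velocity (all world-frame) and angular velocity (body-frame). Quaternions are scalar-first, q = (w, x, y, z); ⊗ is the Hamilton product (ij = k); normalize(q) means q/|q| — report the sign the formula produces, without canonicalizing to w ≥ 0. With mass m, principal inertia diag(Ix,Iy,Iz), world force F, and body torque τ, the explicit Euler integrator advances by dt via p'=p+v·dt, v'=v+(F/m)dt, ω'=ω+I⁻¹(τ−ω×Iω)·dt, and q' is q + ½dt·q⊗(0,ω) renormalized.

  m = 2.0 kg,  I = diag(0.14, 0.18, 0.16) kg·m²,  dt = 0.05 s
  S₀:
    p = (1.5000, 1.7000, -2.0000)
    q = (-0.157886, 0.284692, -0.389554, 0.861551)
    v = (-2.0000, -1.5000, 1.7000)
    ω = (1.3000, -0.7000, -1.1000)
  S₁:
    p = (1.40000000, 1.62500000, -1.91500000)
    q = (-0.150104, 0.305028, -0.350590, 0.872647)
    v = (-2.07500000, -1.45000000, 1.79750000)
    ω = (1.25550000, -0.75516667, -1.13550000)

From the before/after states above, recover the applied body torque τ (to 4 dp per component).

τ = (-0.1400, -0.1700, -0.1500)

ω₁ − ω₀ = (-0.04450000, -0.05516667, -0.03550000)
precession coupling = (-0.0154, 0.0286, -0.0364)
I·α + gyro = (-0.1400, -0.1700, -0.1500)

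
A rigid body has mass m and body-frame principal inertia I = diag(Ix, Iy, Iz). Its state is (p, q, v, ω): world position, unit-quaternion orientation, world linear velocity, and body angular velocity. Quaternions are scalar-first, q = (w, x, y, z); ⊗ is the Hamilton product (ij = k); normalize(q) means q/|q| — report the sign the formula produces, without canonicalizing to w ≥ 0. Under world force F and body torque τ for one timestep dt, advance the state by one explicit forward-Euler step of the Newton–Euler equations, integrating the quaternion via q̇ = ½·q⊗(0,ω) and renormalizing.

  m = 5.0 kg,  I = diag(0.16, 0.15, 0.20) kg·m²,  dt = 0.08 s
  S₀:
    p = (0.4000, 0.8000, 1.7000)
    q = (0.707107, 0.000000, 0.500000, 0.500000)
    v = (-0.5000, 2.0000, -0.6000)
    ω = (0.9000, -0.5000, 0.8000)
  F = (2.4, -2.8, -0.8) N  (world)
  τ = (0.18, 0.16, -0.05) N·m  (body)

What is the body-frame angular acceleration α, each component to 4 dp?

α = (1.2500, 1.2587, -0.2725)

ω×(Iω) gyroscopic = (-0.0200, -0.0288, 0.0045)
angular accel α = (1.2500, 1.2587, -0.2725)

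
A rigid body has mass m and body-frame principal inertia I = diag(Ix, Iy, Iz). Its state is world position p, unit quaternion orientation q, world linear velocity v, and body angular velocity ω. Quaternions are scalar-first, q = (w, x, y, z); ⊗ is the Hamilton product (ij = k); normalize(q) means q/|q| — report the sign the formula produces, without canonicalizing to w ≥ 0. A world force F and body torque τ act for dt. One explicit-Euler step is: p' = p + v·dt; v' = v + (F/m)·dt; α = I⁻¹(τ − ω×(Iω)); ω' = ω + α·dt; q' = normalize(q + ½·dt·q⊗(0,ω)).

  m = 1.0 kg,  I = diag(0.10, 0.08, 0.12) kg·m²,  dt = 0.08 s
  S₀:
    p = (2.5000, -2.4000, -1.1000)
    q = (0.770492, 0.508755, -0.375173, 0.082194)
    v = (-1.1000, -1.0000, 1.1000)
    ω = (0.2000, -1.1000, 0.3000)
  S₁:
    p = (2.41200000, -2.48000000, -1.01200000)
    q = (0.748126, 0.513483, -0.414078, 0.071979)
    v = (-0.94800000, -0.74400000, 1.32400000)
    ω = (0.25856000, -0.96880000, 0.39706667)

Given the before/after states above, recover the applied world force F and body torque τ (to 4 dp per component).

F = (1.9000, 3.2000, 2.8000)
τ = (0.0600, 0.1300, 0.1500)

Δv = v₁−v₀ = (0.15200000, 0.25600000, 0.22400000)
F = m·Δv/dt = (1.9000, 3.2000, 2.8000)
rate change Δω = (0.05856000, 0.13120000, 0.09706667)
applied torque τ = (0.0600, 0.1300, 0.1500)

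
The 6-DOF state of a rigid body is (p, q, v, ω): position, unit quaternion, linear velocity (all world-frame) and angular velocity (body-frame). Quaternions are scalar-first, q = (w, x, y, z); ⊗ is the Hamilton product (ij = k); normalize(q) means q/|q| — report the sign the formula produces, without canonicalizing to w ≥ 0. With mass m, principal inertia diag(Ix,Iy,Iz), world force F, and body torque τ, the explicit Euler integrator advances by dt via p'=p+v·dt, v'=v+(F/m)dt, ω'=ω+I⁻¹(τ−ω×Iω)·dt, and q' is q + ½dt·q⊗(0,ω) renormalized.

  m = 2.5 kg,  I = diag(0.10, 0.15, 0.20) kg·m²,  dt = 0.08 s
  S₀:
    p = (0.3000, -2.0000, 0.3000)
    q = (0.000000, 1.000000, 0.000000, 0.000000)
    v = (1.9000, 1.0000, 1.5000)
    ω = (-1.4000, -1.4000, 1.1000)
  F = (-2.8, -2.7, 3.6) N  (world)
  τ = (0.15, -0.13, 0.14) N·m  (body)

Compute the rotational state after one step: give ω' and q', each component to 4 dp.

ω×(Iω) gyroscopic = (-0.0770, 0.1540, 0.0980)
(τ − ω×Iω)/I = (2.2700, -1.8933, 0.2100)
new body rate ω' = (-1.2184, -1.5515, 1.1168)
Hamilton product q⊗(0,ω) = (1.4000000, 0.0000000, -1.1000000, -1.4000000)
q + ½dt·q⊗(0,ω), renormalized = (0.0558, 0.9959, -0.0438, -0.0558)

ω' = (-1.2184, -1.5515, 1.1168)
q' = (0.0558, 0.9959, -0.0438, -0.0558)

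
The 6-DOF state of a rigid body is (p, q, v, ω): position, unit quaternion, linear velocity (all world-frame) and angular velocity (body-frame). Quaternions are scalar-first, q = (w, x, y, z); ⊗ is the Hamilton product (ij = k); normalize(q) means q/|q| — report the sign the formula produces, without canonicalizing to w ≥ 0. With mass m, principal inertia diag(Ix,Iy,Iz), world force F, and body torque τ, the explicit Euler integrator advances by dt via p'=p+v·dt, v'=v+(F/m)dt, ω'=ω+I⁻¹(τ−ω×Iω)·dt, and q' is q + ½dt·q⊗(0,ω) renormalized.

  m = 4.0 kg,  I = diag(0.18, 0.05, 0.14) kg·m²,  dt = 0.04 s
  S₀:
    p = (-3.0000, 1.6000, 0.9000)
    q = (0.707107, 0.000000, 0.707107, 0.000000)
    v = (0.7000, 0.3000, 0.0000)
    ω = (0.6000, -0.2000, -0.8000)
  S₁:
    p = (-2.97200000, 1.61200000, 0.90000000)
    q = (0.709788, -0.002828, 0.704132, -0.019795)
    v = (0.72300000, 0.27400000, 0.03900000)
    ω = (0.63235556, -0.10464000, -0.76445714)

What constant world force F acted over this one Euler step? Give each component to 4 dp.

F = (2.3000, -2.6000, 3.9000)

Δv = v₁−v₀ = (0.02300000, -0.02600000, 0.03900000)
m·(v₁−v₀)/dt = (2.3000, -2.6000, 3.9000)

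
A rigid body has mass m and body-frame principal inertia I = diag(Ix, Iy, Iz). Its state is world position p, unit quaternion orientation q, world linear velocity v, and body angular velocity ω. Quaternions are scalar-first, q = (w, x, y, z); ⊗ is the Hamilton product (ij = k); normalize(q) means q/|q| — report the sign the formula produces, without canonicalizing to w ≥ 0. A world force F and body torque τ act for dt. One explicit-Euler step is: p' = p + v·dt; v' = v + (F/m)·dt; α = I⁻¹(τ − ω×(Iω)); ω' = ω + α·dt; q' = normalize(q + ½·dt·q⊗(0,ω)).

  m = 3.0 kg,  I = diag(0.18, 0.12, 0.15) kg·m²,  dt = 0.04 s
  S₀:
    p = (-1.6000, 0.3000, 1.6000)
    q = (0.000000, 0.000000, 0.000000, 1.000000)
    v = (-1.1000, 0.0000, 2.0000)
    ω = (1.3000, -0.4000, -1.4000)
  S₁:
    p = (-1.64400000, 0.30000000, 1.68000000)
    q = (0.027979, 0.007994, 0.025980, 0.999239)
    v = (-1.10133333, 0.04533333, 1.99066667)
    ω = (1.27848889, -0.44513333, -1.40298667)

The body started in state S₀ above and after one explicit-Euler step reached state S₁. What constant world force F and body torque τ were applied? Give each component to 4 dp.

F = (-0.1000, 3.4000, -0.7000)
τ = (-0.0800, -0.1900, 0.0200)

rate change Δω = (-0.02151111, -0.04513333, -0.00298667)
precession coupling = (0.0168, -0.0546, 0.0312)
τ = I·(Δω/dt) + ω₀×(Iω₀) = (-0.0800, -0.1900, 0.0200)
Δv = v₁−v₀ = (-0.00133333, 0.04533333, -0.00933333)
m·(v₁−v₀)/dt = (-0.1000, 3.4000, -0.7000)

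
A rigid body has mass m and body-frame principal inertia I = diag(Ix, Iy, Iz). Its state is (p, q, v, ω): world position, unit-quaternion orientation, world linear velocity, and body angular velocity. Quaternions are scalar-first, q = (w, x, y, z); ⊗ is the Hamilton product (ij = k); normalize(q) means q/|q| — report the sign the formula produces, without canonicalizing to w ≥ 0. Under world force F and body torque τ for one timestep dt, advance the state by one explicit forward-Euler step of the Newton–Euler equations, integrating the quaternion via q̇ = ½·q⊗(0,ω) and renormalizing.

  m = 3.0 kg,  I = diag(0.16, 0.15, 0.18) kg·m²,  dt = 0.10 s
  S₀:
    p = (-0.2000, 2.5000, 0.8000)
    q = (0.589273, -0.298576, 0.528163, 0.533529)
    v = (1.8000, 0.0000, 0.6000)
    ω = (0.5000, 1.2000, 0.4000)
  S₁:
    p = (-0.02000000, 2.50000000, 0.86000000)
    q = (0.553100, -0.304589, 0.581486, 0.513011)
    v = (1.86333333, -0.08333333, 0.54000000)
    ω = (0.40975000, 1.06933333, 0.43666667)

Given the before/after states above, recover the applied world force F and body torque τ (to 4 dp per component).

F = (1.9000, -2.5000, -1.8000)
τ = (-0.1300, -0.2000, 0.0600)

rate change Δω = (-0.09025000, -0.13066667, 0.03666667)
I·α + gyro = (-0.1300, -0.2000, 0.0600)
velocity change Δv = (0.06333333, -0.08333333, -0.06000000)
applied force F = (1.9000, -2.5000, -1.8000)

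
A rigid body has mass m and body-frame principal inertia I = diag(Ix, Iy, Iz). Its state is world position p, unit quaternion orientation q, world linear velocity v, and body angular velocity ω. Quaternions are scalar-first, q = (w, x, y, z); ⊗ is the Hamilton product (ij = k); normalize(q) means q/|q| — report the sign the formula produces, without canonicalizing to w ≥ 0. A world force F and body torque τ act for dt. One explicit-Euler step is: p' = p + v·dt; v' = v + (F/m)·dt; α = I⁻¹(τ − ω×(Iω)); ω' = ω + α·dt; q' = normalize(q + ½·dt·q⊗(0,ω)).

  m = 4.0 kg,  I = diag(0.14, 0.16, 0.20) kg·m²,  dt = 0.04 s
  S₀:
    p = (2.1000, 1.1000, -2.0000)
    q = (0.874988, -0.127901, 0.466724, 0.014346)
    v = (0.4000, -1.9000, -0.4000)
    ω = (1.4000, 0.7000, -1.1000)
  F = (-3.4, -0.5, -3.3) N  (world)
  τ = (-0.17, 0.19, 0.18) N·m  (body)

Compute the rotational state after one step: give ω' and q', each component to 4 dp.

α = I⁻¹(τ − ω×Iω) = (-0.9943, 0.6100, 0.8020)
ω + α·dt = (1.3602, 0.7244, -1.0679)
q⊗(0,ω) = (-0.1318648, 0.7015446, 0.4918849, -1.7054311)
q + ½dt·q⊗(0,ω), renormalized = (0.8717, -0.1138, 0.4762, -0.0197)

ω' = (1.3602, 0.7244, -1.0679)
q' = (0.8717, -0.1138, 0.4762, -0.0197)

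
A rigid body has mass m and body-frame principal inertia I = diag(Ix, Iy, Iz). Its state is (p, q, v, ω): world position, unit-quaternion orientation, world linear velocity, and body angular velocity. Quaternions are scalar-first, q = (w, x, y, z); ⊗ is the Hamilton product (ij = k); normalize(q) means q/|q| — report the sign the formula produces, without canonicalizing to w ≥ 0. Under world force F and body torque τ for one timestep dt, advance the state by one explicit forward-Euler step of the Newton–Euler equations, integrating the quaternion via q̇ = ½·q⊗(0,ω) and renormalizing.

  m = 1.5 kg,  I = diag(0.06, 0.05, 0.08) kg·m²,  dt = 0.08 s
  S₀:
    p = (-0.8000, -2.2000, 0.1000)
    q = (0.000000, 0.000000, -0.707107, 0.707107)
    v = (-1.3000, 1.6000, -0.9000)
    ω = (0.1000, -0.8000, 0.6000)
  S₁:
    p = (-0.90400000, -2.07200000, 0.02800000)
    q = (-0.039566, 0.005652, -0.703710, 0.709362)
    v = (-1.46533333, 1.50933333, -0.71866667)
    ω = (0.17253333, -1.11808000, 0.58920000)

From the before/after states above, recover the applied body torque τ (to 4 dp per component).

τ = (0.0400, -0.2000, -0.0100)

ω₁ − ω₀ = (0.07253333, -0.31808000, -0.01080000)
gyro term ω₀×Iω₀ = (-0.0144, -0.0012, 0.0008)
I·α + gyro = (0.0400, -0.2000, -0.0100)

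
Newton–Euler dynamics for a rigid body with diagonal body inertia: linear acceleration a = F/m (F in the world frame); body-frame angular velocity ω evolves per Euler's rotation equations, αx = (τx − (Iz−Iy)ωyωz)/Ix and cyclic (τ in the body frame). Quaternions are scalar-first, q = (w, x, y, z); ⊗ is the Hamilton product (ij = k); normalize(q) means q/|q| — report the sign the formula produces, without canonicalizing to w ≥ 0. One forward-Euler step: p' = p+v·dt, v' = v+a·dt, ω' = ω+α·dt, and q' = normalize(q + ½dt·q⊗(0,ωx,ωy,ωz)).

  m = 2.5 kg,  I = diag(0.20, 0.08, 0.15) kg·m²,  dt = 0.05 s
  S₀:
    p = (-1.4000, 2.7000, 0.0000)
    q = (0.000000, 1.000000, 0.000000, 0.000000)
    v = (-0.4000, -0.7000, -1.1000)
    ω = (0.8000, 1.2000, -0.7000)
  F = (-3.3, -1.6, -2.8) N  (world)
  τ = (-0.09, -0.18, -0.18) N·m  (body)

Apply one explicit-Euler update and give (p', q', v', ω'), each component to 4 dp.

a = F/m = (-1.3200, -0.6400, -1.1200)
p + v·dt = (-1.4200, 2.6650, -0.0550)
v + (F/m)dt = (-0.4660, -0.7320, -1.1560)
angular accel α = (-0.1560, -1.9000, -0.4320)
ω + α·dt = (0.7922, 1.1050, -0.7216)
q⊗(0,ω) = (-0.8000000, 0.0000000, 0.7000000, 1.2000000)
q + ½dt·q⊗(0,ω), renormalized = (-0.0200, 0.9992, 0.0175, 0.0300)

p' = (-1.4200, 2.6650, -0.0550)
q' = (-0.0200, 0.9992, 0.0175, 0.0300)
v' = (-0.4660, -0.7320, -1.1560)
ω' = (0.7922, 1.1050, -0.7216)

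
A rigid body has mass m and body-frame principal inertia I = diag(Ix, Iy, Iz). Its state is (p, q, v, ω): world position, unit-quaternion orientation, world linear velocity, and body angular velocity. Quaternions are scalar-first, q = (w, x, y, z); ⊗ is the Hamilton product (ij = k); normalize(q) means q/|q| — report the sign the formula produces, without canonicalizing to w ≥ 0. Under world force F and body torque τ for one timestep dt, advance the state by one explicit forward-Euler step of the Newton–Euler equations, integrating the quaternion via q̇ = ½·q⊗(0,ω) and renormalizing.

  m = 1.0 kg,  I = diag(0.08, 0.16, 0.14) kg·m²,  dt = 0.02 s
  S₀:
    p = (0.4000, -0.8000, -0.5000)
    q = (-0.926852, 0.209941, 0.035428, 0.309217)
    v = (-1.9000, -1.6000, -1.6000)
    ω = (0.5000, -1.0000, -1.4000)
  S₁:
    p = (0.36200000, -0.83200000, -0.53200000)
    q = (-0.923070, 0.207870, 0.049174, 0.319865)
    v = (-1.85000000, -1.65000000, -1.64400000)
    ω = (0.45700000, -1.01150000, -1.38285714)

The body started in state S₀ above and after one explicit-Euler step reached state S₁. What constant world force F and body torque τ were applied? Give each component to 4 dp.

Δv = v₁−v₀ = (0.05000000, -0.05000000, -0.04400000)
applied force F = (2.5000, -2.5000, -2.2000)
rate change Δω = (-0.04300000, -0.01150000, 0.01714286)
I·α + gyro = (-0.2000, -0.0500, 0.0800)

F = (2.5000, -2.5000, -2.2000)
τ = (-0.2000, -0.0500, 0.0800)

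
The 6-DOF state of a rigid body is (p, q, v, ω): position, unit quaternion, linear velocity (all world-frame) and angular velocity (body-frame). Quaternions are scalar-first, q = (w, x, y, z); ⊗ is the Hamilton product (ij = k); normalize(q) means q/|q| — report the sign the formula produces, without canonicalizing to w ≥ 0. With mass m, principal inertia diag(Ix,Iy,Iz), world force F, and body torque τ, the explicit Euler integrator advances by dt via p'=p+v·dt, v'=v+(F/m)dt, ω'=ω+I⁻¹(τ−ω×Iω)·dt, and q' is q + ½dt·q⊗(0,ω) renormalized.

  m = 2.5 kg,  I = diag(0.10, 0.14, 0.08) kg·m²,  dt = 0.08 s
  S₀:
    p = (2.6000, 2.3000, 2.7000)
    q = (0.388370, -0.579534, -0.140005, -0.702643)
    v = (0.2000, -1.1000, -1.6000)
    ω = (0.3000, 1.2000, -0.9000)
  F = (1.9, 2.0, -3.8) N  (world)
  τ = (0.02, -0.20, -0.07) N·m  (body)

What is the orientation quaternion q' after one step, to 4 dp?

q' = (0.3760, -0.5351, -0.1504, -0.7414)

Hamilton product q⊗(0,ω) = (-0.2905125, 1.0856871, -0.2663295, -1.0029723)
updated quaternion q' = (0.3760, -0.5351, -0.1504, -0.7414)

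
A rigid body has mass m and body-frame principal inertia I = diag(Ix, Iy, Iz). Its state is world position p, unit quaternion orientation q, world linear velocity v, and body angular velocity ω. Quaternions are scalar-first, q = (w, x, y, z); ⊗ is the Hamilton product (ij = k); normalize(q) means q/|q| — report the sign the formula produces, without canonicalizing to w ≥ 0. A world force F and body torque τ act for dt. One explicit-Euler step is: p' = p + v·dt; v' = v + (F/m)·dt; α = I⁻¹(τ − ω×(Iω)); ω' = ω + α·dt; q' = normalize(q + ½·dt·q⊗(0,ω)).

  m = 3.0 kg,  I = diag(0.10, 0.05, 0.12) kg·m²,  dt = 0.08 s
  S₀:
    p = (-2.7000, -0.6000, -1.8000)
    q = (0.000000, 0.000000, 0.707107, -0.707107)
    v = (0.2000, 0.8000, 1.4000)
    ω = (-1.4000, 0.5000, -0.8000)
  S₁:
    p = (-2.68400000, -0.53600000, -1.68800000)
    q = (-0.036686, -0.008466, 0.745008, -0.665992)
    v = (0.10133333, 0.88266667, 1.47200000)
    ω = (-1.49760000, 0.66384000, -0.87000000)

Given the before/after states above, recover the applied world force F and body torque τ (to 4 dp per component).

ω₁ − ω₀ = (-0.09760000, 0.16384000, -0.07000000)
ω₀×(Iω₀) = (-0.0280, -0.0224, 0.0350)
applied torque τ = (-0.1500, 0.0800, -0.0700)
v₁ − v₀ = (-0.09866667, 0.08266667, 0.07200000)
F = m·Δv/dt = (-3.7000, 3.1000, 2.7000)

F = (-3.7000, 3.1000, 2.7000)
τ = (-0.1500, 0.0800, -0.0700)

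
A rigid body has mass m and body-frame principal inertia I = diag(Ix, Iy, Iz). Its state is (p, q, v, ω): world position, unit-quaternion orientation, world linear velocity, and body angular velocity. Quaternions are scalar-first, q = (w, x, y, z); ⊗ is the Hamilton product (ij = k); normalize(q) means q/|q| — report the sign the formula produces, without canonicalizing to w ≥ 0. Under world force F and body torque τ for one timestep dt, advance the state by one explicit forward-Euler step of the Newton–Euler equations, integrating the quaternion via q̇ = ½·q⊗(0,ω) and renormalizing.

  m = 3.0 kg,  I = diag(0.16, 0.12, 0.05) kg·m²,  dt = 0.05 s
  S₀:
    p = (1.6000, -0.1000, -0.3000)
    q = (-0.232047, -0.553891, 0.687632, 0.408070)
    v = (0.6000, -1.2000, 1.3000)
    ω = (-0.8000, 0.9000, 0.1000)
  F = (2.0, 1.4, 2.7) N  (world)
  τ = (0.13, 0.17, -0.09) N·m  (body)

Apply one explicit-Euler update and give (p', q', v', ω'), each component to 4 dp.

(τ − ω×Iω)/I = (0.8519, 1.4900, -2.3760)
ω' = ω + α·dt = (-0.7574, 0.9745, -0.0188)
q⊗(0,ω) = (-1.1027886, -0.1128622, -0.4799092, 0.0283990)
q' = normalize(q + ½dt·q⊗(0,ω)) = (-0.2595, -0.5565, 0.6753, 0.4086)
p + v·dt = (1.6300, -0.1600, -0.2350)
v + (F/m)dt = (0.6333, -1.1767, 1.3450)

p' = (1.6300, -0.1600, -0.2350)
q' = (-0.2595, -0.5565, 0.6753, 0.4086)
v' = (0.6333, -1.1767, 1.3450)
ω' = (-0.7574, 0.9745, -0.0188)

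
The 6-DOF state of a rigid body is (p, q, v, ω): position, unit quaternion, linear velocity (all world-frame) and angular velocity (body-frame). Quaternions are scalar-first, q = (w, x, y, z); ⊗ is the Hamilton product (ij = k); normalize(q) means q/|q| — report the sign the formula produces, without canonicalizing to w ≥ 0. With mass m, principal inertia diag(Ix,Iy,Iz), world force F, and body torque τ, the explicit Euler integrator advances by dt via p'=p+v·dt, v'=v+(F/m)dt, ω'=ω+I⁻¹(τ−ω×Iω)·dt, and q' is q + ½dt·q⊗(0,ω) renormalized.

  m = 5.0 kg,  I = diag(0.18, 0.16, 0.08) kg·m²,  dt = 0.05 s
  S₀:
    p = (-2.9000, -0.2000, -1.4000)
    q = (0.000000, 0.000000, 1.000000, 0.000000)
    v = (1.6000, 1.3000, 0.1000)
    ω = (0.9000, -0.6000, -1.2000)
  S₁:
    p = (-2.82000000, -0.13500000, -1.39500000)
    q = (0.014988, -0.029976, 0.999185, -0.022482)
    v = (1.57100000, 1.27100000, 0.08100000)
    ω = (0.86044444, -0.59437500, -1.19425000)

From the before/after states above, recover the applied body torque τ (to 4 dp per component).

τ = (-0.2000, -0.0900, 0.0200)

rate change Δω = (-0.03955556, 0.00562500, 0.00575000)
precession coupling = (-0.0576, -0.1080, 0.0108)
τ = I·(Δω/dt) + ω₀×(Iω₀) = (-0.2000, -0.0900, 0.0200)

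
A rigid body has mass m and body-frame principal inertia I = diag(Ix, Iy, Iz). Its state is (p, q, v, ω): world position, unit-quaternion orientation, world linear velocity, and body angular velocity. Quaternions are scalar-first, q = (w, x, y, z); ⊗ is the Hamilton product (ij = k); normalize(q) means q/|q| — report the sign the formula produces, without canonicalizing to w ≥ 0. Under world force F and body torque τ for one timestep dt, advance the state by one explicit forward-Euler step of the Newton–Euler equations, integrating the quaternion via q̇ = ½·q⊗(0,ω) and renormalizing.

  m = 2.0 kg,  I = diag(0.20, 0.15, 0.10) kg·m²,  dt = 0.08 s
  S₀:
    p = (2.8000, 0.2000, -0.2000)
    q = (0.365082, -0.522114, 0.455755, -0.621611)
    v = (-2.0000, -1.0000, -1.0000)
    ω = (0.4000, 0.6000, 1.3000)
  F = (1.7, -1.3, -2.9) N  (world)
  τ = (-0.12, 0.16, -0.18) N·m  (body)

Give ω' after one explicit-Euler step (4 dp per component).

ω' = (0.3676, 0.6576, 1.1656)

ω×(Iω) gyroscopic = (-0.0390, 0.0520, -0.0120)
angular accel α = (-0.4050, 0.7200, -1.6800)
ω' = ω + α·dt = (0.3676, 0.6576, 1.1656)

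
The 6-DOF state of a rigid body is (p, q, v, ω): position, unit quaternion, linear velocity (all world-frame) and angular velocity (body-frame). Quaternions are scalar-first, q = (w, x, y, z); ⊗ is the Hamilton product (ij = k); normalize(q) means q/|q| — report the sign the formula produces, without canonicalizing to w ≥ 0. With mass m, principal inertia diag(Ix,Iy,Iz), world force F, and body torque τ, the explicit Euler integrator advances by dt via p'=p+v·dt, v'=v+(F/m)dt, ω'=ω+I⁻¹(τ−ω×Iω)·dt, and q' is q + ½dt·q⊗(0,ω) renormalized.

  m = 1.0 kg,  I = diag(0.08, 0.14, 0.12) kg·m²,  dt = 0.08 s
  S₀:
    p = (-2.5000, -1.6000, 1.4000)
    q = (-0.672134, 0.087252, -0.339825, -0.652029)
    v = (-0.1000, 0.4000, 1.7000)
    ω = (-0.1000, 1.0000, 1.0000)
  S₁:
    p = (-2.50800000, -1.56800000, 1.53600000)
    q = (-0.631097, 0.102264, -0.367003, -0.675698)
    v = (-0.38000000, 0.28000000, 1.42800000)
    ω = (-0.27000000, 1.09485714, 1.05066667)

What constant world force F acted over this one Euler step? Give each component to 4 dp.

F = (-3.5000, -1.5000, -3.4000)

v₁ − v₀ = (-0.28000000, -0.12000000, -0.27200000)
applied force F = (-3.5000, -1.5000, -3.4000)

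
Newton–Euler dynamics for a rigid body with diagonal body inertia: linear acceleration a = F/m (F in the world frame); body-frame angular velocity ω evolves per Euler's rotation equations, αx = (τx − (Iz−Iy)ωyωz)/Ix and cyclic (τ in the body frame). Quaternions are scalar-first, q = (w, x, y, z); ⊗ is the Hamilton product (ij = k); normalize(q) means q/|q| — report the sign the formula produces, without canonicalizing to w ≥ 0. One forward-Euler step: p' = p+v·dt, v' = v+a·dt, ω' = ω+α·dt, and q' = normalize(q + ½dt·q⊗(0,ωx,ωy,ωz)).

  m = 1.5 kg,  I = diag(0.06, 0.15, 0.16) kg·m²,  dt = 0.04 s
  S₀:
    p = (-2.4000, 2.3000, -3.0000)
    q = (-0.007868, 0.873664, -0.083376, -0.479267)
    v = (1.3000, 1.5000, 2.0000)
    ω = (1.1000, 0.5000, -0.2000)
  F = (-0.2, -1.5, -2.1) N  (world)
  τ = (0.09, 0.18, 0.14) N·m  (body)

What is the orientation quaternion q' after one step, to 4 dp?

2q̇ = q⊗(0,ω) = (-1.0151958, 0.2476539, -0.3563949, 0.5301192)
q + ½dt·q⊗(0,ω), renormalized = (-0.0282, 0.8784, -0.0905, -0.4685)

q' = (-0.0282, 0.8784, -0.0905, -0.4685)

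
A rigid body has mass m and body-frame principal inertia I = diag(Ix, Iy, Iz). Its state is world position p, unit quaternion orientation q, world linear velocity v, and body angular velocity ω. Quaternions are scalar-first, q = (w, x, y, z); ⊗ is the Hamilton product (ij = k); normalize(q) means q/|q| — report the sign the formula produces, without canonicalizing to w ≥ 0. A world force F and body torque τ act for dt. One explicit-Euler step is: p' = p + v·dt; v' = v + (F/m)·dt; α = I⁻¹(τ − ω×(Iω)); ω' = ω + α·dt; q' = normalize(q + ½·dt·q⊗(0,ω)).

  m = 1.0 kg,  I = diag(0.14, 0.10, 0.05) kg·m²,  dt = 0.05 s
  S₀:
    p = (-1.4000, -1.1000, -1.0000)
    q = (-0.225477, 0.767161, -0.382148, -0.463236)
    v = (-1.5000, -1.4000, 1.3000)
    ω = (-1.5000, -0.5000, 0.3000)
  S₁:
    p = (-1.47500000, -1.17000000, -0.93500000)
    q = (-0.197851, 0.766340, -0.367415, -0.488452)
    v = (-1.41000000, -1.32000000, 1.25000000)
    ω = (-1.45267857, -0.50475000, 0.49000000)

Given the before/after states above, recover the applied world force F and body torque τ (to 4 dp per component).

F = (1.8000, 1.6000, -1.0000)
τ = (0.1400, -0.0500, 0.1600)

v₁ − v₀ = (0.09000000, 0.08000000, -0.05000000)
m·(v₁−v₀)/dt = (1.8000, 1.6000, -1.0000)
rate change Δω = (0.04732143, -0.00475000, 0.19000000)
gyro term ω₀×Iω₀ = (0.0075, -0.0405, -0.0300)
I·α + gyro = (0.1400, -0.0500, 0.1600)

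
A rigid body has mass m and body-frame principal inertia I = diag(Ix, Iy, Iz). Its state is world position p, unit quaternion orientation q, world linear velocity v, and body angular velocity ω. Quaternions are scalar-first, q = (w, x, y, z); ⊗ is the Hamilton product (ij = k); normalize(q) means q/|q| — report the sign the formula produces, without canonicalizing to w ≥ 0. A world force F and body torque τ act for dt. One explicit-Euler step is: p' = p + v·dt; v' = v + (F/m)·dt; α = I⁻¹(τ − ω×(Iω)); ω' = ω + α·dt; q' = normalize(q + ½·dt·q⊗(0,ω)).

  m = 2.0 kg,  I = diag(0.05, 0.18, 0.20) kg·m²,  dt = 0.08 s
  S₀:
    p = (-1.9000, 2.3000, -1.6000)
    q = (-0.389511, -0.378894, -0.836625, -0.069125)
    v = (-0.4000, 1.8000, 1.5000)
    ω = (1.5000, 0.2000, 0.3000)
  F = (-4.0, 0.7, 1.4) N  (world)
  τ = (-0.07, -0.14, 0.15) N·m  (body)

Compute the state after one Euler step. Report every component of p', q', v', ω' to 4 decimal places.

p' = (-1.9320, 2.4440, -1.4800)
q' = (-0.3586, -0.4110, -0.8377, -0.0266)
v' = (-0.5600, 1.8280, 1.5560)
ω' = (1.3861, 0.1678, 0.3444)

gyro term ω×Iω = (0.0012, -0.0675, 0.0390)
(τ − ω×Iω)/I = (-1.4240, -0.4028, 0.5550)
new body rate ω' = (1.3861, 0.1678, 0.3444)
Hamilton product q⊗(0,ω) = (0.7564035, -0.8214290, -0.0679215, 1.0623054)
q' = normalize(q + ½dt·q⊗(0,ω)) = (-0.3586, -0.4110, -0.8377, -0.0266)
a = F/m = (-2.0000, 0.3500, 0.7000)
p' = p + v·dt = (-1.9320, 2.4440, -1.4800)
v + (F/m)dt = (-0.5600, 1.8280, 1.5560)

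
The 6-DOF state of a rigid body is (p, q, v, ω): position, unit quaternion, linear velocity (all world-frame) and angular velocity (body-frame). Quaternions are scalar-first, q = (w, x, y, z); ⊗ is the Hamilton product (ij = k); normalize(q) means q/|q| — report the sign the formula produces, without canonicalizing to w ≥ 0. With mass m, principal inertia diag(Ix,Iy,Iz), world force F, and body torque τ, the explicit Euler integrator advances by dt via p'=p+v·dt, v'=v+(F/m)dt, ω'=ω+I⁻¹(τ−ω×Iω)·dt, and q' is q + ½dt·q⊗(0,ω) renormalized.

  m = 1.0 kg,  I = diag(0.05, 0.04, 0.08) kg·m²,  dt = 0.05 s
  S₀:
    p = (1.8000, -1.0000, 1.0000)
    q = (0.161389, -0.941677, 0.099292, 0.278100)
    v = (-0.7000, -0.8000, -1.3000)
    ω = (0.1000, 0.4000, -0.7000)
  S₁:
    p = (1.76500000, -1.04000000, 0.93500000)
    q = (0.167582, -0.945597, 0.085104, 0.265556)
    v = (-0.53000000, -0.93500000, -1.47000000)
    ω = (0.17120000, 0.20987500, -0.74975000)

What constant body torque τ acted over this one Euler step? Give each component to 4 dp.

ω₁ − ω₀ = (0.07120000, -0.19012500, -0.04975000)
ω₀×(Iω₀) = (-0.0112, 0.0021, -0.0004)
applied torque τ = (0.0600, -0.1500, -0.0800)

τ = (0.0600, -0.1500, -0.0800)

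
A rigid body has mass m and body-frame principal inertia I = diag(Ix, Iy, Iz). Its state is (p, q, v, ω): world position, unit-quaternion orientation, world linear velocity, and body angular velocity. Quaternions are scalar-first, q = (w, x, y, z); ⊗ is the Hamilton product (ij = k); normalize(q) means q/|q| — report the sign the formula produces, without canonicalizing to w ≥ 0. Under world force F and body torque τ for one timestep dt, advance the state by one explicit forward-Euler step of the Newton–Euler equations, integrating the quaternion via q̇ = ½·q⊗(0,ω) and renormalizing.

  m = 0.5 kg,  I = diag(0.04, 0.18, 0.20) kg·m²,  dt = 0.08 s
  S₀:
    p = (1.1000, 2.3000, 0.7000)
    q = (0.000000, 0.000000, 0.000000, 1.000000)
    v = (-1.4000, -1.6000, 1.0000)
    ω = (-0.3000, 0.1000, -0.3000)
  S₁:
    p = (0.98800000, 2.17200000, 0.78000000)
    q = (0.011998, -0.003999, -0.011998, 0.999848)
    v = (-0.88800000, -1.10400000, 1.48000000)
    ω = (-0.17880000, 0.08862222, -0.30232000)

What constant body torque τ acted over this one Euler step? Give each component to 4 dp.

τ = (0.0600, -0.0400, -0.0100)

ω₁ − ω₀ = (0.12120000, -0.01137778, -0.00232000)
precession coupling = (-0.0006, -0.0144, -0.0042)
I·α + gyro = (0.0600, -0.0400, -0.0100)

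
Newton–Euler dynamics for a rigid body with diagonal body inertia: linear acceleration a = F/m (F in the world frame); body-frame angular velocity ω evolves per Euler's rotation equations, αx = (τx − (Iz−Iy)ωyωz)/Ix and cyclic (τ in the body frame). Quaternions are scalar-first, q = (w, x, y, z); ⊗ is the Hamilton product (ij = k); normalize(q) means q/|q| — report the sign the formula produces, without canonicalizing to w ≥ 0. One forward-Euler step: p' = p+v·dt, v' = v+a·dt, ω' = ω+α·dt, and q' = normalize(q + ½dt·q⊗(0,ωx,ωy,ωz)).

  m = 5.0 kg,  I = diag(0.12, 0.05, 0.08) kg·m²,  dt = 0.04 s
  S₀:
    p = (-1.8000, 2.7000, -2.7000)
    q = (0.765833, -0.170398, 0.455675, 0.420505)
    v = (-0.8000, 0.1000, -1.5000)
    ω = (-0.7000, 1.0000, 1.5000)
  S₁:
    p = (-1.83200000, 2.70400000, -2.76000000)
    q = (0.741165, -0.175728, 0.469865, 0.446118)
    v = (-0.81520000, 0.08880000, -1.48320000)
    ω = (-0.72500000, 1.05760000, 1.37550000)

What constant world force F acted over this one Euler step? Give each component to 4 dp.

Δv = v₁−v₀ = (-0.01520000, -0.01120000, 0.01680000)
applied force F = (-1.9000, -1.4000, 2.1000)

F = (-1.9000, -1.4000, 2.1000)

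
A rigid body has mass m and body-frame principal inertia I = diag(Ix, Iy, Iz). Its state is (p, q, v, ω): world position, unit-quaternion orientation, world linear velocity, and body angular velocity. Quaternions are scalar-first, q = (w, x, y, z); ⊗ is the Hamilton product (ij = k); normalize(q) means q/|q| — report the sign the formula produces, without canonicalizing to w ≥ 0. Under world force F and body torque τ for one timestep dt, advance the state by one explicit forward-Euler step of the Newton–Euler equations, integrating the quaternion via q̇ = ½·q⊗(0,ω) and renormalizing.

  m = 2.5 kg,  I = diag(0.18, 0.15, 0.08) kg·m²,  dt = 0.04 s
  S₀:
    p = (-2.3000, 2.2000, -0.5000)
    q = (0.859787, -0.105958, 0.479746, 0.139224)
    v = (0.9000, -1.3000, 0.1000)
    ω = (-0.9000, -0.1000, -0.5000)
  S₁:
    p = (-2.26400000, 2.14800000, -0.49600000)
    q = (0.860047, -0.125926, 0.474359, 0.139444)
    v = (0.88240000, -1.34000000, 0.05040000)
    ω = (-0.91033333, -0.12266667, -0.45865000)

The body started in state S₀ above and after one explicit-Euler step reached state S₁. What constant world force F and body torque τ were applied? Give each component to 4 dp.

F = (-1.1000, -2.5000, -3.1000)
τ = (-0.0500, -0.0400, 0.0800)

velocity change Δv = (-0.01760000, -0.04000000, -0.04960000)
m·(v₁−v₀)/dt = (-1.1000, -2.5000, -3.1000)
Δω = ω₁−ω₀ = (-0.01033333, -0.02266667, 0.04135000)
applied torque τ = (-0.0500, -0.0400, 0.0800)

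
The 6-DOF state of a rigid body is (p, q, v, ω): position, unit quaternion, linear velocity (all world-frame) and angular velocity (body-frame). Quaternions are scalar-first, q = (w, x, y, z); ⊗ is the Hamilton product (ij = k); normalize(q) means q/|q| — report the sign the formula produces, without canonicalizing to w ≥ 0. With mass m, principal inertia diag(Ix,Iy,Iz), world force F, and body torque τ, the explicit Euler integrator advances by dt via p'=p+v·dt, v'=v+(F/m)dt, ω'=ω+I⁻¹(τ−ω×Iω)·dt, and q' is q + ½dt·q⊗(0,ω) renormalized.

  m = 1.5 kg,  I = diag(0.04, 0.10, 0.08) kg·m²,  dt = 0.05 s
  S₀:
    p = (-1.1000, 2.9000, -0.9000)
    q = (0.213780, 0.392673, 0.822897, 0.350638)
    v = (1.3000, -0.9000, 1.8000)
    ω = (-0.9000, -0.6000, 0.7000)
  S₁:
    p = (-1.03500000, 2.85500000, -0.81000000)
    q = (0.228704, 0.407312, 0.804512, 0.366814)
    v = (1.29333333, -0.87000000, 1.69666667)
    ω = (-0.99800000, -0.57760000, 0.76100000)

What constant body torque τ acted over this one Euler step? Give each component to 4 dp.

τ = (-0.0700, 0.0700, 0.1300)

rate change Δω = (-0.09800000, 0.02240000, 0.06100000)
I·α + gyro = (-0.0700, 0.0700, 0.1300)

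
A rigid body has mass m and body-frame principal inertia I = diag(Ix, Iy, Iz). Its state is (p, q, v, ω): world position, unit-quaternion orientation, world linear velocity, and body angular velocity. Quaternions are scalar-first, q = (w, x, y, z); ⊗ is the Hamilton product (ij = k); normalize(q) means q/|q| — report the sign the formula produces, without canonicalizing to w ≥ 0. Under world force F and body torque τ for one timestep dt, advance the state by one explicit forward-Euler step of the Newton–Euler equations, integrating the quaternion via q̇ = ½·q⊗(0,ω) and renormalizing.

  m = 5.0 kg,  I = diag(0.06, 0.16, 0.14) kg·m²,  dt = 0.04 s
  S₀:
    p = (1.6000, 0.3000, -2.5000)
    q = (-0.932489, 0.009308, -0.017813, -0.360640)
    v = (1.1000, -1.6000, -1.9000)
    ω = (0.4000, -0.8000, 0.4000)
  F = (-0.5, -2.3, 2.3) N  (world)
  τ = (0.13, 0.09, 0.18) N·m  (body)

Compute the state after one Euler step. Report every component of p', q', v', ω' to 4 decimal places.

p' = (1.6440, 0.2360, -2.5760)
q' = (-0.9298, -0.0041, -0.0059, -0.3680)
v' = (1.0960, -1.6184, -1.8816)
ω' = (0.4824, -0.7743, 0.4606)

ω×(Iω) gyroscopic = (0.0064, -0.0128, -0.0320)
α = I⁻¹(τ − ω×Iω) = (2.0600, 0.6425, 1.5143)
ω + α·dt = (0.4824, -0.7743, 0.4606)
Hamilton product q⊗(0,ω) = (0.1262824, -0.6686328, 0.5980120, -0.3733168)
updated quaternion q' = (-0.9298, -0.0041, -0.0059, -0.3680)
new position p' = (1.6440, 0.2360, -2.5760)
v + (F/m)dt = (1.0960, -1.6184, -1.8816)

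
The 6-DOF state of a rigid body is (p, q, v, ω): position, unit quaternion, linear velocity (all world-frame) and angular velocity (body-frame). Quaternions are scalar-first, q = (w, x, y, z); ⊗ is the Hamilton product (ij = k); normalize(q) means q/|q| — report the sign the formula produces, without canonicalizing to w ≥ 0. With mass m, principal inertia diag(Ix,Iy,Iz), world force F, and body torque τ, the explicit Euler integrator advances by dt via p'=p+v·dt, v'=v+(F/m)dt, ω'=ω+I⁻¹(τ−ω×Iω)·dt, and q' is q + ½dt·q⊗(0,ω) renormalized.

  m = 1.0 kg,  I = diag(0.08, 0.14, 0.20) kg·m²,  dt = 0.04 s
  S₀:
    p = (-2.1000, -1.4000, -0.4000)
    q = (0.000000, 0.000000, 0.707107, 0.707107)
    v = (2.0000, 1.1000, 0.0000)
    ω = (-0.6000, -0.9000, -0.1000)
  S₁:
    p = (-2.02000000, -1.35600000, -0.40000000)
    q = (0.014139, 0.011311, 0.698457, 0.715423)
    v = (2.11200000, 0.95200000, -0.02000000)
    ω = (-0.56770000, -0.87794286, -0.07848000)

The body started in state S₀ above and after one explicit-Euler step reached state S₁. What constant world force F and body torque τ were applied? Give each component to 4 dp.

v₁ − v₀ = (0.11200000, -0.14800000, -0.02000000)
applied force F = (2.8000, -3.7000, -0.5000)
Δω = ω₁−ω₀ = (0.03230000, 0.02205714, 0.02152000)
I·α + gyro = (0.0700, 0.0700, 0.1400)

F = (2.8000, -3.7000, -0.5000)
τ = (0.0700, 0.0700, 0.1400)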